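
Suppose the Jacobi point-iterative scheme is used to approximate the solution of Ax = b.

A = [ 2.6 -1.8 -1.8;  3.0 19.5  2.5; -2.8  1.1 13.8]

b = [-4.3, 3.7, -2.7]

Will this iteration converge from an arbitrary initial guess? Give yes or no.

yes

Write A = D+L+U with D = diag(2.6, 19.5, 13.8).
Jacobi: T = -D⁻¹(L+U), T[2,1] = -(1.1)/(13.8) = -0.0797; T[2,2] = 0.
  T[0,:] = [+0.0000 +0.6923 +0.6923]
  T[1,:] = [-0.1538 +0.0000 -0.1282]
  T[2,:] = [+0.2029 -0.0797 +0.0000]
|λ(T)| sorted: 0.2797, 0.1845, 0.1845.
spectral radius ρ = 0.2797; 0.2797 < 1 ⇒ converges.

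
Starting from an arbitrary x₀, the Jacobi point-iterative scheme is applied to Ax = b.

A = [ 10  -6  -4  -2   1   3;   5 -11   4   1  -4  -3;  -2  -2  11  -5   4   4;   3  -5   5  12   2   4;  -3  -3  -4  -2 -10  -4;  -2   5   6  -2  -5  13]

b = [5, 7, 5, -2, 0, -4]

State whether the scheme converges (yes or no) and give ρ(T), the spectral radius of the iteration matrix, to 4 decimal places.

Let D = diag(10, -11, 11, 12, -10, 13); L, U the strict triangles.
Jacobi: T = -D⁻¹(L+U), T[1,5] = -(-3)/(-11) = -0.2727; T[1,1] = 0.
  T[0,:] = [+0.0000  +0.6000  +0.4000  +0.2000  -0.1000  -0.3000]
  T[1,:] = [+0.4545  +0.0000  +0.3636  +0.0909  -0.3636  -0.2727]
  T[2,:] = [+0.1818  +0.1818  +0.0000  +0.4545  -0.3636  -0.3636]
  T[3,:] = [-0.2500  +0.4167  -0.4167  +0.0000  -0.1667  -0.3333]
  T[4,:] = [-0.3000  -0.3000  -0.4000  -0.2000  +0.0000  -0.4000]
  T[5,:] = [+0.1538  -0.3846  -0.4615  +0.1538  +0.3846  +0.0000]
|eigenvalues of T|: 1.1581, 0.6774, 0.6274, 0.6274, 0.2883, 0.2883.
ρ(T) = max|λ| = 1.1581; 1.1581 > 1, so it fails to converge.

no, ρ = 1.1581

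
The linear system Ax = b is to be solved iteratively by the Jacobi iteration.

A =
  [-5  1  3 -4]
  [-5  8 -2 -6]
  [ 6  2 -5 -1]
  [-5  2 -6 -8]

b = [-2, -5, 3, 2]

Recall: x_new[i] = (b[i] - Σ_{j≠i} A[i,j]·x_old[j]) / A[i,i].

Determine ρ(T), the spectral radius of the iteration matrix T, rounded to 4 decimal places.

1.4084

Split A = D + L + U, D = diag(-5, 8, -5, -8).
T_J = -D⁻¹(L+U): T[2,1] = -(2)/(-5) = +0.4000; T[2,2] = 0.
  T[0,:] = [+0.0000 +0.2000 +0.6000 -0.8000]
  T[1,:] = [+0.6250 +0.0000 +0.2500 +0.7500]
  T[2,:] = [+1.2000 +0.4000 +0.0000 -0.2000]
  T[3,:] = [-0.6250 +0.2500 -0.7500 +0.0000]
moduli |λ_i(T)| = 1.4084, 0.8880, 0.8880, 0.3366.
spectral radius ρ = 1.4084; 1.4084 > 1: divergent.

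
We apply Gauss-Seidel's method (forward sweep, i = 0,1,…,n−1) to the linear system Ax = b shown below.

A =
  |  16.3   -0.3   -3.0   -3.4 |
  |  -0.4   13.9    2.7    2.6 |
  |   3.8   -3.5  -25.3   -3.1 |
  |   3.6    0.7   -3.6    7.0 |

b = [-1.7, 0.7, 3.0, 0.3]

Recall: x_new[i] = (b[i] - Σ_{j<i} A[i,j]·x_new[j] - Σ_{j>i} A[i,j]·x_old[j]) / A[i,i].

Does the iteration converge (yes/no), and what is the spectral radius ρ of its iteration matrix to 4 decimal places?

yes, ρ = 0.1506

Diagonal D = diag(16.3, 13.9, -25.3, 7); L, U strict lower/upper.
Gauss-Seidel: T = -(D+L)⁻¹U, row 0 first, T[0,3] = -(-3.4)/(16.3) = +0.2086; later rows by forward substitution.
  T[0,:] = [+0.0000 +0.0184 +0.1840 +0.2086]
  T[1,:] = [+0.0000 +0.0005 -0.1889 -0.1810]
  T[2,:] = [+0.0000 +0.0027 +0.0538 -0.0662]
  T[3,:] = [+0.0000 -0.0081 -0.0481 -0.1232]
moduli |λ_i(T)| = 0.1506, 0.0540, 0.0277, 0.0000.
ρ = 0.1506; 0.1506 < 1, so it converges for any x₀.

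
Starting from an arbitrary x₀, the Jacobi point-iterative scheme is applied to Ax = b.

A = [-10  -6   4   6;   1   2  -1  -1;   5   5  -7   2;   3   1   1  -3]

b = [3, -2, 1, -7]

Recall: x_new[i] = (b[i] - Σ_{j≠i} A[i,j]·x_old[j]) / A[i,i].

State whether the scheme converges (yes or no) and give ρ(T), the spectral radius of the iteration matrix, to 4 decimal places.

no, ρ = 1.3695

Write A = D+L+U with D = diag(-10, 2, -7, -3).
Jacobi: T = -D⁻¹(L+U), T[3,0] = -(3)/(-3) = +1.0000; T[3,3] = 0.
  T[0,:] = [+0.0000, -0.6000, +0.4000, +0.6000]
  T[1,:] = [-0.5000, +0.0000, +0.5000, +0.5000]
  T[2,:] = [+0.7143, +0.7143, +0.0000, +0.2857]
  T[3,:] = [+1.0000, +0.3333, +0.3333, +0.0000]
|roots of det(T-λI)|: 1.3695, 1.1164, 0.6038, 0.3507.
ρ = 1.3695; 1.3695 > 1, so it fails to converge.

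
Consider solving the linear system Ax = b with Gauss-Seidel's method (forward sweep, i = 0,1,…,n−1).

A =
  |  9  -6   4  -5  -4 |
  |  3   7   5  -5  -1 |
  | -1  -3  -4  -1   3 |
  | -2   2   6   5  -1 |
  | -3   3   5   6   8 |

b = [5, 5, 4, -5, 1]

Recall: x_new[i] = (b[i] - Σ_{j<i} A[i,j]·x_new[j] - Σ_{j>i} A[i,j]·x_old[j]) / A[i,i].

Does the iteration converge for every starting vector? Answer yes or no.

Write A = D+L+U with D = diag(9, 7, -4, 5, 8).
Gauss-Seidel: T = -(D+L)⁻¹U, row 0 first, T[0,1] = -(-6)/(9) = +0.6667; later rows by forward substitution.
  T[0,:] = [+0.0000 +0.6667 -0.4444 +0.5556 +0.4444]
  T[1,:] = [+0.0000 -0.2857 -0.5238 +0.4762 -0.0476]
  T[2,:] = [+0.0000 +0.0476 +0.5040 -0.7460 +0.6746]
  T[3,:] = [+0.0000 +0.3238 -0.5730 +0.9270 -0.4127]
  T[4,:] = [+0.0000 +0.0845 +0.1445 -0.1992 +0.0724]
|roots of det(T-λI)|: 1.5960, 0.3834, 0.1208, 0.1208, 0.0000.
spectral radius ρ = 1.5960; 1.5960 > 1, so it fails to converge.

no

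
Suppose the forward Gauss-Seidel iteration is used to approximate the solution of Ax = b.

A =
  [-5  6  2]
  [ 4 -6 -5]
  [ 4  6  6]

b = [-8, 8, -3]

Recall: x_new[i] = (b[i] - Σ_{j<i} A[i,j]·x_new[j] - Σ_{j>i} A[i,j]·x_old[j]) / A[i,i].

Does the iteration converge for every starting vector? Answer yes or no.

no

Split A = D + L + U, D = diag(-5, -6, 6).
GS T = -(D+L)⁻¹U: row 0 first, T[0,1] = -(6)/(-5) = +1.2000; later rows by forward substitution.
  T[0,:] = [+0.0000  +1.2000  +0.4000]
  T[1,:] = [+0.0000  +0.8000  -0.5667]
  T[2,:] = [+0.0000  -1.6000  +0.3000]
eigenvalue magnitudes: 1.5345, 0.4345, 0.0000.
ρ = 1.5345; 1.5345 > 1 ⇒ diverges.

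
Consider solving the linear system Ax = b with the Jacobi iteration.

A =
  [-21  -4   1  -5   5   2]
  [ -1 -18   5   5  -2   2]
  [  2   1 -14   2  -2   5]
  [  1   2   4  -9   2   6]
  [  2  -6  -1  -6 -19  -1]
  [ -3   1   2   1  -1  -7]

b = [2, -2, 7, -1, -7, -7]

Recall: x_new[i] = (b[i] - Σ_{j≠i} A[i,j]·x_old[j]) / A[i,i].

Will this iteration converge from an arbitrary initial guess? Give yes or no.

Write A = D+L+U with D = diag(-21, -18, -14, -9, -19, -7).
T_J = -D⁻¹(L+U): T[0,1] = -(-4)/(-21) = -0.1905; T[0,0] = 0.
  T[0,:] = [+0.0000, -0.1905, +0.0476, -0.2381, +0.2381, +0.0952]
  T[1,:] = [-0.0556, +0.0000, +0.2778, +0.2778, -0.1111, +0.1111]
  T[2,:] = [+0.1429, +0.0714, +0.0000, +0.1429, -0.1429, +0.3571]
  T[3,:] = [+0.1111, +0.2222, +0.4444, +0.0000, +0.2222, +0.6667]
  T[4,:] = [+0.1053, -0.3158, -0.0526, -0.3158, +0.0000, -0.0526]
  T[5,:] = [-0.4286, +0.1429, +0.2857, +0.1429, -0.1429, +0.0000]
|roots of det(T-λI)|: 0.8571, 0.3816, 0.3816, 0.3271, 0.3271, 0.1403.
ρ(T) = max|λ| = 0.8571; 0.8571 < 1: convergent.

yes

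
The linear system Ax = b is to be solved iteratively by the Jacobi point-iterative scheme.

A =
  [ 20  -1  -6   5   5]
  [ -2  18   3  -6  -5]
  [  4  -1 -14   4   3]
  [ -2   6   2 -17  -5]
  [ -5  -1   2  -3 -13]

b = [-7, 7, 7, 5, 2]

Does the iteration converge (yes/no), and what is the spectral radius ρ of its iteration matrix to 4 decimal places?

yes, ρ = 0.8258

Split A = D + L + U, D = diag(20, 18, -14, -17, -13).
Jacobi T = -D⁻¹(L+U): T[3,1] = -(6)/(-17) = +0.3529; T[3,3] = 0.
  T[0,:] = [+0.0000 +0.0500 +0.3000 -0.2500 -0.2500]
  T[1,:] = [+0.1111 +0.0000 -0.1667 +0.3333 +0.2778]
  T[2,:] = [+0.2857 -0.0714 +0.0000 +0.2857 +0.2143]
  T[3,:] = [-0.1176 +0.3529 +0.1176 +0.0000 -0.2941]
  T[4,:] = [-0.3846 -0.0769 +0.1538 -0.2308 +0.0000]
eigenvalue magnitudes: 0.8258, 0.3337, 0.3337, 0.1205, 0.0391.
ρ = 0.8258; 0.8258 < 1: convergent.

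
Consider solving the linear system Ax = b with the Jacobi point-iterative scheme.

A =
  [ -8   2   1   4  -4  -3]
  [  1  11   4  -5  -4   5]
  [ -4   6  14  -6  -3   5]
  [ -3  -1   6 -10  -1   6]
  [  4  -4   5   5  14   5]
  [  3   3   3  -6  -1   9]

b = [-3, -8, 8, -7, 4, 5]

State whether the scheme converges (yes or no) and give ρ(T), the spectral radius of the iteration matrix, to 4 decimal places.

no, ρ = 1.1421

A = D + L + U where D = diag(-8, 11, 14, -10, 14, 9).
T_J = -D⁻¹(L+U): T[1,5] = -(5)/(11) = -0.4545; T[1,1] = 0.
  T[0,:] = [+0.0000, +0.2500, +0.1250, +0.5000, -0.5000, -0.3750]
  T[1,:] = [-0.0909, +0.0000, -0.3636, +0.4545, +0.3636, -0.4545]
  T[2,:] = [+0.2857, -0.4286, +0.0000, +0.4286, +0.2143, -0.3571]
  T[3,:] = [-0.3000, -0.1000, +0.6000, +0.0000, -0.1000, +0.6000]
  T[4,:] = [-0.2857, +0.2857, -0.3571, -0.3571, +0.0000, -0.3571]
  T[5,:] = [-0.3333, -0.3333, -0.3333, +0.6667, +0.1111, +0.0000]
eigenvalue magnitudes: 1.1421, 0.6748, 0.6748, 0.5888, 0.3896, 0.3896.
ρ(T) = max|λ| = 1.1421; 1.1421 > 1: divergent.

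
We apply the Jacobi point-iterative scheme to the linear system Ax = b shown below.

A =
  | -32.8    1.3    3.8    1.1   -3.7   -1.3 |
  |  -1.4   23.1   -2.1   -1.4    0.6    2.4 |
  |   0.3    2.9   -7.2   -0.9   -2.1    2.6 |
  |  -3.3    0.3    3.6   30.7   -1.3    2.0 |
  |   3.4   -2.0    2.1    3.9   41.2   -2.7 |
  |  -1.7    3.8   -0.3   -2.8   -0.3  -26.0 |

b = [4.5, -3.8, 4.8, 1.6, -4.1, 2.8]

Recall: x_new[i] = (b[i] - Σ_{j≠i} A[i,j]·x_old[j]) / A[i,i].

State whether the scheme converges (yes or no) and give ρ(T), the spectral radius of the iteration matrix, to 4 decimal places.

A = D + L + U where D = diag(-32.8, 23.1, -7.2, 30.7, 41.2, -26).
T_J = -D⁻¹(L+U): T[0,1] = -(1.3)/(-32.8) = +0.0396; T[0,0] = 0.
  T[0,:] = [+0.0000 +0.0396 +0.1159 +0.0335 -0.1128 -0.0396]
  T[1,:] = [+0.0606 +0.0000 +0.0909 +0.0606 -0.0260 -0.1039]
  T[2,:] = [+0.0417 +0.4028 +0.0000 -0.1250 -0.2917 +0.3611]
  T[3,:] = [+0.1075 -0.0098 -0.1173 +0.0000 +0.0423 -0.0651]
  T[4,:] = [-0.0825 +0.0485 -0.0510 -0.0947 +0.0000 +0.0655]
  T[5,:] = [-0.0654 +0.1462 -0.0115 -0.1077 -0.0115 +0.0000]
moduli |λ_i(T)| = 0.2755, 0.1856, 0.1856, 0.1239, 0.0338, 0.0338.
spectral radius ρ = 0.2755; 0.2755 < 1: convergent.

yes, ρ = 0.2755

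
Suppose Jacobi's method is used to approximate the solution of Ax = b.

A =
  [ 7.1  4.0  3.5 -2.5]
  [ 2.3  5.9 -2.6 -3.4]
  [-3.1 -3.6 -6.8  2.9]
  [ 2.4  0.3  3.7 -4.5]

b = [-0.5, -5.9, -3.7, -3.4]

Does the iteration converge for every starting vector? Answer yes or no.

Write A = D+L+U with D = diag(7.1, 5.9, -6.8, -4.5).
Jacobi T = -D⁻¹(L+U): T[1,3] = -(-3.4)/(5.9) = +0.5763; T[1,1] = 0.
  T[0,:] = [+0.0000  -0.5634  -0.4930  +0.3521]
  T[1,:] = [-0.3898  +0.0000  +0.4407  +0.5763]
  T[2,:] = [-0.4559  -0.5294  +0.0000  +0.4265]
  T[3,:] = [+0.5333  +0.0667  +0.8222  +0.0000]
|eigenvalues of T|: 1.2021, 0.5759, 0.5759, 0.4116.
ρ = 1.2021; 1.2021 > 1, so it fails to converge.

no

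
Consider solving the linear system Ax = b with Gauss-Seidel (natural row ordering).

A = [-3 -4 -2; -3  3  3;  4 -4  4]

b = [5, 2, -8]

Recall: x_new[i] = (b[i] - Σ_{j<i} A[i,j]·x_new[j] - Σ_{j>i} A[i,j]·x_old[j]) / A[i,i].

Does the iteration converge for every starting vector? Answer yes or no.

Write A = D+L+U with D = diag(-3, 3, 4).
T_GS = -(D+L)⁻¹U: row 0 first, T[0,2] = -(-2)/(-3) = -0.6667; later rows by forward substitution.
  T[0,:] = [+0.0000  -1.3333  -0.6667]
  T[1,:] = [+0.0000  -1.3333  -1.6667]
  T[2,:] = [+0.0000  +0.0000  -1.0000]
|roots of det(T-λI)|: 1.3333, 1.0000, 0.0000.
ρ = 1.3333; 1.3333 > 1: divergent.

no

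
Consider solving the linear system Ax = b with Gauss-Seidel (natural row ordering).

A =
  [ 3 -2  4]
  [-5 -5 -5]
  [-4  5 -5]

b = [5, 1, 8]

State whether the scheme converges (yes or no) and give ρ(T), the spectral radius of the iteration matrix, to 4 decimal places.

Split A = D + L + U, D = diag(3, -5, -5).
GS T = -(D+L)⁻¹U: row 0 first, T[0,2] = -(4)/(3) = -1.3333; later rows by forward substitution.
  T[0,:] = [+0.0000 +0.6667 -1.3333]
  T[1,:] = [+0.0000 -0.6667 +0.3333]
  T[2,:] = [+0.0000 -1.2000 +1.4000]
|roots of det(T-λI)|: 1.1838, 0.4505, 0.0000.
ρ(T) = max|λ| = 1.1838; 1.1838 > 1 ⇒ diverges.

no, ρ = 1.1838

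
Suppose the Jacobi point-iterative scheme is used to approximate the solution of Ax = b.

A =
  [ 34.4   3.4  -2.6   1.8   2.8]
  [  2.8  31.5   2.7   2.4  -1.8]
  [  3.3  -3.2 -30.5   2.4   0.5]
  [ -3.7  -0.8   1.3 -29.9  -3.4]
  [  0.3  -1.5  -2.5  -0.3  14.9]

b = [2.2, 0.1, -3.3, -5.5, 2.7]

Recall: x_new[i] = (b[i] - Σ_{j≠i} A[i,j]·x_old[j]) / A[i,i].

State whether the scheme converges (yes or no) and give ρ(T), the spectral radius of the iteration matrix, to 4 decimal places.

Write A = D+L+U with D = diag(34.4, 31.5, -30.5, -29.9, 14.9).
Jacobi T = -D⁻¹(L+U): T[0,3] = -(1.8)/(34.4) = -0.0523; T[0,0] = 0.
  T[0,:] = [+0.0000 -0.0988 +0.0756 -0.0523 -0.0814]
  T[1,:] = [-0.0889 +0.0000 -0.0857 -0.0762 +0.0571]
  T[2,:] = [+0.1082 -0.1049 +0.0000 +0.0787 +0.0164]
  T[3,:] = [-0.1237 -0.0268 +0.0435 +0.0000 -0.1137]
  T[4,:] = [-0.0201 +0.1007 +0.1678 +0.0201 +0.0000]
moduli |λ_i(T)| = 0.1995, 0.1376, 0.1317, 0.1051, 0.1051.
spectral radius ρ = 0.1995; 0.1995 < 1, so it converges for any x₀.

yes, ρ = 0.1995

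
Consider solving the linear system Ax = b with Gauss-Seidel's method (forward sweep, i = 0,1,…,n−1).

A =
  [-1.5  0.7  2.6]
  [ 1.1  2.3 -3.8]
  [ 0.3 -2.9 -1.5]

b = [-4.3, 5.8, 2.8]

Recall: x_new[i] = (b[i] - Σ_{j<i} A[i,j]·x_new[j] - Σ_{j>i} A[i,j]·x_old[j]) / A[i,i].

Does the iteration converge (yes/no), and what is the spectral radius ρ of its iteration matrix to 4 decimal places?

Diagonal D = diag(-1.5, 2.3, -1.5); L, U strict lower/upper.
T_GS = -(D+L)⁻¹U: row 0 first, T[0,2] = -(2.6)/(-1.5) = +1.7333; later rows by forward substitution.
  T[0,:] = [+0.0000 +0.4667 +1.7333]
  T[1,:] = [+0.0000 -0.2232 +0.8232]
  T[2,:] = [+0.0000 +0.5248 -1.2448]
|λ(T)| sorted: 1.5665, 0.0984, 0.0000.
spectral radius ρ = 1.5665; 1.5665 > 1, so it fails to converge.

no, ρ = 1.5665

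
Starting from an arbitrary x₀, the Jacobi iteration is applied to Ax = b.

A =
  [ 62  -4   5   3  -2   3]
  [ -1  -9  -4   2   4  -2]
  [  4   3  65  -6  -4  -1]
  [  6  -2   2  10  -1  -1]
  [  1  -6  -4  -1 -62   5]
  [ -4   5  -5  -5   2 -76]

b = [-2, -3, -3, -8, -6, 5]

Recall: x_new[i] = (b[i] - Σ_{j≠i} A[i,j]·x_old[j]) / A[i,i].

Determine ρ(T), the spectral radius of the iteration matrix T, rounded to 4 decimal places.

0.2057

A = D + L + U where D = diag(62, -9, 65, 10, -62, -76).
T_J = -D⁻¹(L+U): T[4,5] = -(5)/(-62) = +0.0806; T[4,4] = 0.
  T[0,:] = [+0.0000  +0.0645  -0.0806  -0.0484  +0.0323  -0.0484]
  T[1,:] = [-0.1111  +0.0000  -0.4444  +0.2222  +0.4444  -0.2222]
  T[2,:] = [-0.0615  -0.0462  +0.0000  +0.0923  +0.0615  +0.0154]
  T[3,:] = [-0.6000  +0.2000  -0.2000  +0.0000  +0.1000  +0.1000]
  T[4,:] = [+0.0161  -0.0968  -0.0645  -0.0161  +0.0000  +0.0806]
  T[5,:] = [-0.0526  +0.0658  -0.0658  -0.0658  +0.0263  +0.0000]
|λ(T)| sorted: 0.2057, 0.1577, 0.1577, 0.1376, 0.0251, 0.0129.
ρ(T) = max|λ| = 0.2057; 0.2057 < 1: convergent.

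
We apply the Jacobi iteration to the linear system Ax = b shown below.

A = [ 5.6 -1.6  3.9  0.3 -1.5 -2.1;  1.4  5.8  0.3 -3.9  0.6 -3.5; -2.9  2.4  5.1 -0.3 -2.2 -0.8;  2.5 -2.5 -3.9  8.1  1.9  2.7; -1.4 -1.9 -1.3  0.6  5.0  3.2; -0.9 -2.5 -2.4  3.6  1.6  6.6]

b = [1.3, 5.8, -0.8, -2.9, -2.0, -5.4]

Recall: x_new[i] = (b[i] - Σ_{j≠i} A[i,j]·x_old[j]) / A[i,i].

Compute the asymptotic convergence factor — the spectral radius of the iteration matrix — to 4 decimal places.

Let D = diag(5.6, 5.8, 5.1, 8.1, 5, 6.6); L, U the strict triangles.
Jacobi: T = -D⁻¹(L+U), T[1,3] = -(-3.9)/(5.8) = +0.6724; T[1,1] = 0.
  T[0,:] = [+0.0000 +0.2857 -0.6964 -0.0536 +0.2679 +0.3750]
  T[1,:] = [-0.2414 +0.0000 -0.0517 +0.6724 -0.1034 +0.6034]
  T[2,:] = [+0.5686 -0.4706 +0.0000 +0.0588 +0.4314 +0.1569]
  T[3,:] = [-0.3086 +0.3086 +0.4815 +0.0000 -0.2346 -0.3333]
  T[4,:] = [+0.2800 +0.3800 +0.2600 -0.1200 +0.0000 -0.6400]
  T[5,:] = [+0.1364 +0.3788 +0.3636 -0.5455 -0.2424 +0.0000]
moduli |λ_i(T)| = 1.2943, 0.7903, 0.7903, 0.5866, 0.3615, 0.2523.
ρ(T) = max|λ| = 1.2943; 1.2943 > 1: divergent.

1.2943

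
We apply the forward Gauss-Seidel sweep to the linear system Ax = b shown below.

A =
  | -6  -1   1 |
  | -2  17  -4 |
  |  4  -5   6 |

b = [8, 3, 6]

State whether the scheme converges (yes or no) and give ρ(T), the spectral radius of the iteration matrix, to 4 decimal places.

yes, ρ = 0.2076

Diagonal D = diag(-6, 17, 6); L, U strict lower/upper.
Gauss-Seidel: T = -(D+L)⁻¹U, row 0 first, T[0,1] = -(-1)/(-6) = -0.1667; later rows by forward substitution.
  T[0,:] = [+0.0000, -0.1667, +0.1667]
  T[1,:] = [+0.0000, -0.0196, +0.2549]
  T[2,:] = [+0.0000, +0.0948, +0.1013]
|roots of det(T-λI)|: 0.2076, 0.1259, 0.0000.
spectral radius ρ = 0.2076; 0.2076 < 1 ⇒ converges.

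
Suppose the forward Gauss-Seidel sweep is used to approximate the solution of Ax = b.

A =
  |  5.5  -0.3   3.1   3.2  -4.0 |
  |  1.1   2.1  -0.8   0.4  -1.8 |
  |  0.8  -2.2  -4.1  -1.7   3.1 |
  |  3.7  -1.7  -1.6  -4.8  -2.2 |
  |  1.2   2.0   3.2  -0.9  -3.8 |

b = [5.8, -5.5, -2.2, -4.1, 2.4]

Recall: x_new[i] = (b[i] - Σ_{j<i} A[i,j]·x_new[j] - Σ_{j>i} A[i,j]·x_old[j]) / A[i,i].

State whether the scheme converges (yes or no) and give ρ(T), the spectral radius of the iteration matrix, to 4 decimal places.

no, ρ = 1.2324

Split A = D + L + U, D = diag(5.5, 2.1, -4.1, -4.8, -3.8).
Gauss-Seidel: T = -(D+L)⁻¹U, row 0 first, T[0,1] = -(-0.3)/(5.5) = +0.0545; later rows by forward substitution.
  T[0,:] = [+0.0000 +0.0545 -0.5636 -0.5818 +0.7273]
  T[1,:] = [+0.0000 -0.0286 +0.6762 +0.1143 +0.4762]
  T[2,:] = [+0.0000 +0.0260 -0.4728 -0.5895 +0.6425]
  T[3,:] = [+0.0000 +0.0435 -0.5163 -0.2925 -0.2805]
  T[4,:] = [+0.0000 +0.0138 -0.0980 -0.5507 +1.0878]
|roots of det(T-λI)|: 1.2324, 0.9087, 0.0334, 0.0334, 0.0000.
ρ(T) = max|λ| = 1.2324; 1.2324 > 1, so it fails to converge.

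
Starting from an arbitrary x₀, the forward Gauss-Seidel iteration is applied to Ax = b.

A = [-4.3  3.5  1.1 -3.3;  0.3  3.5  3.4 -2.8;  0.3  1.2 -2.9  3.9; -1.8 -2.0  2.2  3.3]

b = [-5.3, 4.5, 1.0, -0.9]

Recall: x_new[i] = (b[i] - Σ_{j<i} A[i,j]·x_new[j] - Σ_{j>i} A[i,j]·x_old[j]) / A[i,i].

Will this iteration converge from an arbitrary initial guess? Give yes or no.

Split A = D + L + U, D = diag(-4.3, 3.5, -2.9, 3.3).
T_GS = -(D+L)⁻¹U: row 0 first, T[0,3] = -(-3.3)/(-4.3) = -0.7674; later rows by forward substitution.
  T[0,:] = [+0.0000  +0.8140  +0.2558  -0.7674]
  T[1,:] = [+0.0000  -0.0698  -0.9934  +0.8658]
  T[2,:] = [+0.0000  +0.0553  -0.3846  +1.6237]
  T[3,:] = [+0.0000  +0.3648  -0.2061  -0.9763]
moduli |λ_i(T)| = 1.3464, 0.6563, 0.6563, 0.0000.
ρ(T) = max|λ| = 1.3464; 1.3464 > 1, so it fails to converge.

no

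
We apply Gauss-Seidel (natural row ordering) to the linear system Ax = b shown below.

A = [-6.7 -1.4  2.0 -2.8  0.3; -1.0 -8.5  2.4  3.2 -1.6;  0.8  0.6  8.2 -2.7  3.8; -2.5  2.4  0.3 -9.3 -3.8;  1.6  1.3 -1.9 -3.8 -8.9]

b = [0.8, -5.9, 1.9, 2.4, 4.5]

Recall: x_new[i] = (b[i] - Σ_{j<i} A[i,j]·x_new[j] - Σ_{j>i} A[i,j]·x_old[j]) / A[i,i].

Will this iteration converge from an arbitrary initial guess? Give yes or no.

yes

Split A = D + L + U, D = diag(-6.7, -8.5, 8.2, -9.3, -8.9).
T_GS = -(D+L)⁻¹U: row 0 first, T[0,2] = -(2)/(-6.7) = +0.2985; later rows by forward substitution.
  T[0,:] = [+0.0000 -0.2090 +0.2985 -0.4179 +0.0448]
  T[1,:] = [+0.0000 +0.0246 +0.2472 +0.4256 -0.1935]
  T[2,:] = [+0.0000 +0.0186 -0.0472 +0.3389 -0.4536]
  T[3,:] = [+0.0000 +0.0631 -0.0180 +0.2331 -0.4852]
  T[4,:] = [+0.0000 -0.0649 +0.1075 -0.1848 +0.2838]
|roots of det(T-λI)|: 0.5806, 0.1598, 0.1598, 0.0962, 0.0000.
ρ = 0.5806; 0.5806 < 1, so it converges for any x₀.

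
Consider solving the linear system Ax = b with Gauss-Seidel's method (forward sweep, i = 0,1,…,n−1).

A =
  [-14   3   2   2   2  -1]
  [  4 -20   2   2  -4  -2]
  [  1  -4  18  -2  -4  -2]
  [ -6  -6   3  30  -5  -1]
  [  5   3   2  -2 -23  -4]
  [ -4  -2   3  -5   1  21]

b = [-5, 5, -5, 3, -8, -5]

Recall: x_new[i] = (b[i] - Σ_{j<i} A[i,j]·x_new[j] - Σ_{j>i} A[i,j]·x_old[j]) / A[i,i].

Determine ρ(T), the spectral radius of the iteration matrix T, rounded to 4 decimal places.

0.1909

Split A = D + L + U, D = diag(-14, -20, 18, 30, -23, 21).
Gauss-Seidel: T = -(D+L)⁻¹U, row 0 first, T[0,3] = -(2)/(-14) = +0.1429; later rows by forward substitution.
  T[0,:] = [+0.0000, +0.2143, +0.1429, +0.1429, +0.1429, -0.0714]
  T[1,:] = [+0.0000, +0.0429, +0.1286, +0.1286, -0.1714, -0.1143]
  T[2,:] = [+0.0000, -0.0024, +0.0206, +0.1317, +0.1762, +0.0897]
  T[3,:] = [+0.0000, +0.0517, +0.0522, +0.0411, +0.1433, -0.0128]
  T[4,:] = [+0.0000, +0.0475, +0.0451, +0.0557, +0.0116, -0.1954]
  T[5,:] = [+0.0000, +0.0553, +0.0468, +0.0278, +0.0193, -0.0310]
|eigenvalues of T|: 0.1909, 0.1493, 0.1493, 0.1018, 0.0303, 0.0000.
spectral radius ρ = 0.1909; 0.1909 < 1: convergent.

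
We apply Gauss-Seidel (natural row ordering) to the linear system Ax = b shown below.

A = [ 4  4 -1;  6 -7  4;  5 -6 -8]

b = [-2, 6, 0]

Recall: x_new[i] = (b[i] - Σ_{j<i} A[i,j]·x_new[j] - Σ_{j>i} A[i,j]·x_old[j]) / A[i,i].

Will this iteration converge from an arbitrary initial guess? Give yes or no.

yes

Let D = diag(4, -7, -8); L, U the strict triangles.
T_GS = -(D+L)⁻¹U: row 0 first, T[0,2] = -(-1)/(4) = +0.2500; later rows by forward substitution.
  T[0,:] = [+0.0000  -1.0000  +0.2500]
  T[1,:] = [+0.0000  -0.8571  +0.7857]
  T[2,:] = [+0.0000  +0.0179  -0.4330]
eigenvalue magnitudes: 0.8880, 0.4022, 0.0000.
ρ(T) = max|λ| = 0.8880; 0.8880 < 1 ⇒ converges.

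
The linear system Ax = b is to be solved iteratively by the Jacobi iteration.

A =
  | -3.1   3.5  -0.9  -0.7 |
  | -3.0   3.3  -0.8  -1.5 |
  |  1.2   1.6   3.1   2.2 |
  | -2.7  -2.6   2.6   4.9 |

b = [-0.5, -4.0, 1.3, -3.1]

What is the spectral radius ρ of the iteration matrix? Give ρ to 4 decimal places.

1.2376

A = D + L + U where D = diag(-3.1, 3.3, 3.1, 4.9).
T_J = -D⁻¹(L+U): T[2,3] = -(2.2)/(3.1) = -0.7097; T[2,2] = 0.
  T[0,:] = [+0.0000  +1.1290  -0.2903  -0.2258]
  T[1,:] = [+0.9091  +0.0000  +0.2424  +0.4545]
  T[2,:] = [-0.3871  -0.5161  +0.0000  -0.7097]
  T[3,:] = [+0.5510  +0.5306  -0.5306  +0.0000]
|roots of det(T-λI)|: 1.2376, 0.8261, 0.8261, 0.4012.
spectral radius ρ = 1.2376; 1.2376 > 1, so it fails to converge.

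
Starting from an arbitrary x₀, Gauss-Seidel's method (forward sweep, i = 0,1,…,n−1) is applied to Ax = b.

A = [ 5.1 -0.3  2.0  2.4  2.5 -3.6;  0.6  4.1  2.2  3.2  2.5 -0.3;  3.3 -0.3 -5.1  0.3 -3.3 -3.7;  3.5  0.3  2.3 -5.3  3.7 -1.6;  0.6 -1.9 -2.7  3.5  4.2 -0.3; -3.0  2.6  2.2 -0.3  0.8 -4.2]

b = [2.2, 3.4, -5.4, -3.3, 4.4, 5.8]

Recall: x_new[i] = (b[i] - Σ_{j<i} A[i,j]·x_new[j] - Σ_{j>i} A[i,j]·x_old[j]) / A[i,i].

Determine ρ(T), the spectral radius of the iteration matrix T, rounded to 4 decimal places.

Diagonal D = diag(5.1, 4.1, -5.1, -5.3, 4.2, -4.2); L, U strict lower/upper.
Gauss-Seidel: T = -(D+L)⁻¹U, row 0 first, T[0,3] = -(2.4)/(5.1) = -0.4706; later rows by forward substitution.
  T[0,:] = [+0.0000 +0.0588 -0.3922 -0.4706 -0.4902 +0.7059]
  T[1,:] = [+0.0000 -0.0086 -0.4792 -0.7116 -0.5380 -0.0301]
  T[2,:] = [+0.0000 +0.0386 -0.2256 -0.2038 -0.9326 -0.2670]
  T[3,:] = [+0.0000 +0.0551 -0.3840 -0.4395 -0.0608 +0.0467]
  T[4,:] = [+0.0000 -0.0334 +0.0142 -0.0195 -0.7222 -0.2536]
  T[5,:] = [+0.0000 -0.0374 -0.1045 -0.1835 -0.6047 -0.7143]
|λ(T)| sorted: 1.2220, 0.3949, 0.3949, 0.2222, 0.0016, 0.0000.
ρ(T) = max|λ| = 1.2220; 1.2220 > 1 ⇒ diverges.

1.2220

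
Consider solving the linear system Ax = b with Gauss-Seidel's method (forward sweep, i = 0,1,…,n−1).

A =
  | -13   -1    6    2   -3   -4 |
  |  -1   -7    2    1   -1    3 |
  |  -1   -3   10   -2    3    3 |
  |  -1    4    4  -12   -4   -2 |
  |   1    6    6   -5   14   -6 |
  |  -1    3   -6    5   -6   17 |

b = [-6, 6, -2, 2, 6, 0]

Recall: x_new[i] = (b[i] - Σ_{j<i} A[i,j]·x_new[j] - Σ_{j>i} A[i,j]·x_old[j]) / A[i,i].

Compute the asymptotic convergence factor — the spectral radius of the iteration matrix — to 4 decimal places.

0.5478

Write A = D+L+U with D = diag(-13, -7, 10, -12, 14, 17).
Gauss-Seidel: T = -(D+L)⁻¹U, row 0 first, T[0,5] = -(-4)/(-13) = -0.3077; later rows by forward substitution.
  T[0,:] = [+0.0000  -0.0769  +0.4615  +0.1538  -0.2308  -0.3077]
  T[1,:] = [+0.0000  +0.0110  +0.2198  +0.1209  -0.1099  +0.4725]
  T[2,:] = [+0.0000  -0.0044  +0.1121  +0.2516  -0.3560  -0.1890]
  T[3,:] = [+0.0000  +0.0086  +0.0722  +0.1114  -0.4694  -0.0465]
  T[4,:] = [+0.0000  +0.0057  -0.1494  -0.1309  +0.0485  +0.3124]
  T[5,:] = [+0.0000  -0.0085  -0.0460  -0.0024  +0.0353  -0.0442]
|λ(T)| sorted: 0.5478, 0.1938, 0.0994, 0.0994, 0.0352, 0.0000.
spectral radius ρ = 0.5478; 0.5478 < 1, so it converges for any x₀.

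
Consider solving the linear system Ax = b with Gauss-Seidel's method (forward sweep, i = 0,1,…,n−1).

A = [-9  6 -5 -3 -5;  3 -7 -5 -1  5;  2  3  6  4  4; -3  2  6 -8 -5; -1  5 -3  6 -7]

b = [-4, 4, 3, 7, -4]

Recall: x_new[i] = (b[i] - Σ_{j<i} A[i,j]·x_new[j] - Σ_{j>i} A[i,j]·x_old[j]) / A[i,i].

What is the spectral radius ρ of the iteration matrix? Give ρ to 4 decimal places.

Split A = D + L + U, D = diag(-9, -7, 6, -8, -7).
Gauss-Seidel: T = -(D+L)⁻¹U, row 0 first, T[0,2] = -(-5)/(-9) = -0.5556; later rows by forward substitution.
  T[0,:] = [+0.0000 +0.6667 -0.5556 -0.3333 -0.5556]
  T[1,:] = [+0.0000 +0.2857 -0.9524 -0.2857 +0.4762]
  T[2,:] = [+0.0000 -0.3651 +0.6614 -0.4127 -0.7196]
  T[3,:] = [+0.0000 -0.4524 +0.4663 -0.2560 -0.8373]
  T[4,:] = [+0.0000 -0.1224 -0.4847 -0.1990 +0.0102]
eigenvalue magnitudes: 1.1395, 0.8248, 0.2782, 0.1084, 0.0000.
ρ(T) = max|λ| = 1.1395; 1.1395 > 1: divergent.

1.1395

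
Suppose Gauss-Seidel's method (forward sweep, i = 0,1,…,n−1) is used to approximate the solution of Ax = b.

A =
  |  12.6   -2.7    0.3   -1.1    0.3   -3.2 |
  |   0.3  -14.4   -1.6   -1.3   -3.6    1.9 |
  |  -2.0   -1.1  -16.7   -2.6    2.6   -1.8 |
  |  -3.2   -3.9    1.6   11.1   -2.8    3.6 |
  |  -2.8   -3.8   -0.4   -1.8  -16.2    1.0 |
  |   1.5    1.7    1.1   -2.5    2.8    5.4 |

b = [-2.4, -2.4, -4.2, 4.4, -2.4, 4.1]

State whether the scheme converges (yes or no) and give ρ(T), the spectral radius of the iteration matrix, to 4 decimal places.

yes, ρ = 0.1885

Split A = D + L + U, D = diag(12.6, -14.4, -16.7, 11.1, -16.2, 5.4).
T_GS = -(D+L)⁻¹U: row 0 first, T[0,3] = -(-1.1)/(12.6) = +0.0873; later rows by forward substitution.
  T[0,:] = [+0.0000 +0.2143 -0.0238 +0.0873 -0.0238 +0.2540]
  T[1,:] = [+0.0000 +0.0045 -0.1116 -0.0885 -0.2505 +0.1372]
  T[2,:] = [+0.0000 -0.0260 +0.0102 -0.1603 +0.1750 -0.1472]
  T[3,:] = [+0.0000 +0.0671 -0.0475 +0.0172 +0.1321 -0.1817]
  T[4,:] = [+0.0000 -0.0449 +0.0353 +0.0077 +0.0439 +0.0095]
  T[5,:] = [+0.0000 -0.0013 -0.0007 +0.0402 +0.0882 -0.1728]
|eigenvalues of T|: 0.1885, 0.1393, 0.1180, 0.1180, 0.0439, 0.0000.
spectral radius ρ = 0.1885; 0.1885 < 1, so it converges for any x₀.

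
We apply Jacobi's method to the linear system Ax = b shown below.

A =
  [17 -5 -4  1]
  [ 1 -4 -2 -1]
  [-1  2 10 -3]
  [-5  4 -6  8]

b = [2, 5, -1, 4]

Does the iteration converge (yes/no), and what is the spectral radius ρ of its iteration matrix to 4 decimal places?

A = D + L + U where D = diag(17, -4, 10, 8).
T_J = -D⁻¹(L+U): T[3,1] = -(4)/(8) = -0.5000; T[3,3] = 0.
  T[0,:] = [+0.0000, +0.2941, +0.2353, -0.0588]
  T[1,:] = [+0.2500, +0.0000, -0.5000, -0.2500]
  T[2,:] = [+0.1000, -0.2000, +0.0000, +0.3000]
  T[3,:] = [+0.6250, -0.5000, +0.7500, +0.0000]
|roots of det(T-λI)|: 0.7326, 0.5211, 0.5211, 0.2495.
spectral radius ρ = 0.7326; 0.7326 < 1 ⇒ converges.

yes, ρ = 0.7326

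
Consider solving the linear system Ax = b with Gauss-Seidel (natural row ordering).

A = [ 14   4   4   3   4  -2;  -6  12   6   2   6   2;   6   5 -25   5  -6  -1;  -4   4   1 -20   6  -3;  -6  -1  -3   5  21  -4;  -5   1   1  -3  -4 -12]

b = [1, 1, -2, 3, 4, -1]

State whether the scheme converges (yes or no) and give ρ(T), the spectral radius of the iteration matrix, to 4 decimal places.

yes, ρ = 0.7455

Write A = D+L+U with D = diag(14, 12, -25, -20, 21, -12).
Gauss-Seidel: T = -(D+L)⁻¹U, row 0 first, T[0,1] = -(4)/(14) = -0.2857; later rows by forward substitution.
  T[0,:] = [+0.0000  -0.2857  -0.2857  -0.2143  -0.2857  +0.1429]
  T[1,:] = [+0.0000  -0.1429  -0.6429  -0.2738  -0.6429  -0.0952]
  T[2,:] = [+0.0000  -0.0971  -0.1971  +0.0938  -0.4371  -0.0248]
  T[3,:] = [+0.0000  +0.0237  -0.0813  -0.0072  +0.2067  -0.1989]
  T[4,:] = [+0.0000  -0.1080  -0.1211  -0.0591  -0.2239  +0.2706]
  T[5,:] = [+0.0000  +0.1291  +0.1097  +0.0958  +0.0520  -0.1100]
|λ(T)| sorted: 0.7455, 0.2964, 0.2964, 0.1019, 0.1019, 0.0000.
ρ(T) = max|λ| = 0.7455; 0.7455 < 1: convergent.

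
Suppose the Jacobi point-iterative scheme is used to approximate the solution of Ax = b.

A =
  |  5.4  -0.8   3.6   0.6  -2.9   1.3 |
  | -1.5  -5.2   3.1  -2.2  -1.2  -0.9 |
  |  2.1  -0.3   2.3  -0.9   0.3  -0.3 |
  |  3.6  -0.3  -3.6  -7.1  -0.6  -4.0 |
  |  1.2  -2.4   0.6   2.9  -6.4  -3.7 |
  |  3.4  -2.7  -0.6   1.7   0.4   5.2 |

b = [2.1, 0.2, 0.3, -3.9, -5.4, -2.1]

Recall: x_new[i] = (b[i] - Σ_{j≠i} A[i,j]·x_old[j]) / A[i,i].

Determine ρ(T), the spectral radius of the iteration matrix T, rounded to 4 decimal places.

A = D + L + U where D = diag(5.4, -5.2, 2.3, -7.1, -6.4, 5.2).
Jacobi: T = -D⁻¹(L+U), T[5,0] = -(3.4)/(5.2) = -0.6538; T[5,5] = 0.
  T[0,:] = [+0.0000 +0.1481 -0.6667 -0.1111 +0.5370 -0.2407]
  T[1,:] = [-0.2885 +0.0000 +0.5962 -0.4231 -0.2308 -0.1731]
  T[2,:] = [-0.9130 +0.1304 +0.0000 +0.3913 -0.1304 +0.1304]
  T[3,:] = [+0.5070 -0.0423 -0.5070 +0.0000 -0.0845 -0.5634]
  T[4,:] = [+0.1875 -0.3750 +0.0938 +0.4531 +0.0000 -0.5781]
  T[5,:] = [-0.6538 +0.5192 +0.1154 -0.3269 -0.0769 +0.0000]
moduli |λ_i(T)| = 1.2937, 0.6636, 0.6218, 0.6218, 0.4175, 0.4175.
ρ(T) = max|λ| = 1.2937; 1.2937 > 1, so it fails to converge.

1.2937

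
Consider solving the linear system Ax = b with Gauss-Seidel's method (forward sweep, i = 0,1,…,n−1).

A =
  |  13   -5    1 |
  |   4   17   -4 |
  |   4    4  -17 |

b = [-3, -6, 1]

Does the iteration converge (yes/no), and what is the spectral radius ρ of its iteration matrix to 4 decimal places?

Let D = diag(13, 17, -17); L, U the strict triangles.
T_GS = -(D+L)⁻¹U: row 0 first, T[0,1] = -(-5)/(13) = +0.3846; later rows by forward substitution.
  T[0,:] = [+0.0000, +0.3846, -0.0769]
  T[1,:] = [+0.0000, -0.0905, +0.2534]
  T[2,:] = [+0.0000, +0.0692, +0.0415]
|roots of det(T-λI)|: 0.1725, 0.1235, 0.0000.
ρ(T) = max|λ| = 0.1725; 0.1725 < 1: convergent.

yes, ρ = 0.1725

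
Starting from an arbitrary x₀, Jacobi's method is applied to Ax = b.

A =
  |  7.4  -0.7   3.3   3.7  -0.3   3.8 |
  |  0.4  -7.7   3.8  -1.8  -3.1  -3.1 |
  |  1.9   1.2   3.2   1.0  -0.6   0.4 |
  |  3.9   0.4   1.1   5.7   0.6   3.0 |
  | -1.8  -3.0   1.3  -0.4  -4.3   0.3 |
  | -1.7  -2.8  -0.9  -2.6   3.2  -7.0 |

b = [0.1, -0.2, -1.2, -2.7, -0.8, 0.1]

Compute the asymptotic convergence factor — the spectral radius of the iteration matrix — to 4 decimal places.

1.1546

Write A = D+L+U with D = diag(7.4, -7.7, 3.2, 5.7, -4.3, -7).
Jacobi T = -D⁻¹(L+U): T[5,0] = -(-1.7)/(-7) = -0.2429; T[5,5] = 0.
  T[0,:] = [+0.0000  +0.0946  -0.4459  -0.5000  +0.0405  -0.5135]
  T[1,:] = [+0.0519  +0.0000  +0.4935  -0.2338  -0.4026  -0.4026]
  T[2,:] = [-0.5938  -0.3750  +0.0000  -0.3125  +0.1875  -0.1250]
  T[3,:] = [-0.6842  -0.0702  -0.1930  +0.0000  -0.1053  -0.5263]
  T[4,:] = [-0.4186  -0.6977  +0.3023  -0.0930  +0.0000  +0.0698]
  T[5,:] = [-0.2429  -0.4000  -0.1286  -0.3714  +0.4571  +0.0000]
|eigenvalues of T|: 1.1546, 0.9054, 0.5116, 0.3967, 0.3366, 0.2023.
ρ(T) = max|λ| = 1.1546; 1.1546 > 1 ⇒ diverges.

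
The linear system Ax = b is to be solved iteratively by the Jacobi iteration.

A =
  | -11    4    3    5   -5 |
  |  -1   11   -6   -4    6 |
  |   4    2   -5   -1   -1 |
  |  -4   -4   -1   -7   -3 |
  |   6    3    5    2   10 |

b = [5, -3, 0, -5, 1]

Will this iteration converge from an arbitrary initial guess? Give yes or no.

no

A = D + L + U where D = diag(-11, 11, -5, -7, 10).
Jacobi T = -D⁻¹(L+U): T[4,1] = -(3)/(10) = -0.3000; T[4,4] = 0.
  T[0,:] = [+0.0000 +0.3636 +0.2727 +0.4545 -0.4545]
  T[1,:] = [+0.0909 +0.0000 +0.5455 +0.3636 -0.5455]
  T[2,:] = [+0.8000 +0.4000 +0.0000 -0.2000 -0.2000]
  T[3,:] = [-0.5714 -0.5714 -0.1429 +0.0000 -0.4286]
  T[4,:] = [-0.6000 -0.3000 -0.5000 -0.2000 +0.0000]
|eigenvalues of T|: 1.1332, 0.5976, 0.5976, 0.5069, 0.0625.
ρ(T) = max|λ| = 1.1332; 1.1332 > 1 ⇒ diverges.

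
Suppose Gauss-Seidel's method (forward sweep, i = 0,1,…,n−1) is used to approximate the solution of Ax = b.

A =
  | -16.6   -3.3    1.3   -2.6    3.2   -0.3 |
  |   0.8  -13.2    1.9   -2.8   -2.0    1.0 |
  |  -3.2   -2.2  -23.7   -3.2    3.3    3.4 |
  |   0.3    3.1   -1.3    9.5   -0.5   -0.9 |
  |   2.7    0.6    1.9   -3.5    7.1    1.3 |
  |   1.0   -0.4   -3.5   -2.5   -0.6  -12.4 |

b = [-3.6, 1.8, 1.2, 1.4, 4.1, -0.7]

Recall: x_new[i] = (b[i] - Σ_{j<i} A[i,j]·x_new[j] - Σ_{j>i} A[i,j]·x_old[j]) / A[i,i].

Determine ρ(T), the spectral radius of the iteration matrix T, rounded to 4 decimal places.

Split A = D + L + U, D = diag(-16.6, -13.2, -23.7, 9.5, 7.1, -12.4).
Gauss-Seidel: T = -(D+L)⁻¹U, row 0 first, T[0,2] = -(1.3)/(-16.6) = +0.0783; later rows by forward substitution.
  T[0,:] = [+0.0000  -0.1988  +0.0783  -0.1566  +0.1928  -0.0181]
  T[1,:] = [+0.0000  -0.0120  +0.1487  -0.2216  -0.1398  +0.0747]
  T[2,:] = [+0.0000  +0.0280  -0.0244  -0.0933  +0.1262  +0.1390]
  T[3,:] = [+0.0000  +0.0140  -0.0543  +0.0645  +0.1094  +0.0900]
  T[4,:] = [+0.0000  +0.0761  -0.0626  +0.1351  -0.0413  -0.1754]
  T[5,:] = [+0.0000  -0.0300  +0.0224  +0.0013  -0.0356  -0.0527]
|λ(T)| sorted: 0.1784, 0.0780, 0.0739, 0.0739, 0.0395, 0.0000.
spectral radius ρ = 0.1784; 0.1784 < 1 ⇒ converges.

0.1784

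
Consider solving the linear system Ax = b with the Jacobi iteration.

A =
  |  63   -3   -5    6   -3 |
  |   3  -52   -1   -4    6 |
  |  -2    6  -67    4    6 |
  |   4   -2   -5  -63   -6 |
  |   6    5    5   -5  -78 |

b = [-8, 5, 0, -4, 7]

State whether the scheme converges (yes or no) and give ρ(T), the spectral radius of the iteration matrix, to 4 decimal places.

yes, ρ = 0.2054

Write A = D+L+U with D = diag(63, -52, -67, -63, -78).
T_J = -D⁻¹(L+U): T[4,3] = -(-5)/(-78) = -0.0641; T[4,4] = 0.
  T[0,:] = [+0.0000 +0.0476 +0.0794 -0.0952 +0.0476]
  T[1,:] = [+0.0577 +0.0000 -0.0192 -0.0769 +0.1154]
  T[2,:] = [-0.0299 +0.0896 +0.0000 +0.0597 +0.0896]
  T[3,:] = [+0.0635 -0.0317 -0.0794 +0.0000 -0.0952]
  T[4,:] = [+0.0769 +0.0641 +0.0641 -0.0641 +0.0000]
|eigenvalues of T|: 0.2054, 0.1224, 0.1224, 0.0592, 0.0592.
ρ = 0.2054; 0.2054 < 1: convergent.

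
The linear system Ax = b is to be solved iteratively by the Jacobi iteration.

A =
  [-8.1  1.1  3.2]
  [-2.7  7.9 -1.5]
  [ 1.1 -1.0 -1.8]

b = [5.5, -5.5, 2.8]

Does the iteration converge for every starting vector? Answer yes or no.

Split A = D + L + U, D = diag(-8.1, 7.9, -1.8).
Jacobi T = -D⁻¹(L+U): T[1,2] = -(-1.5)/(7.9) = +0.1899; T[1,1] = 0.
  T[0,:] = [+0.0000 +0.1358 +0.3951]
  T[1,:] = [+0.3418 +0.0000 +0.1899]
  T[2,:] = [+0.6111 -0.5556 +0.0000]
eigenvalue magnitudes: 0.5404, 0.3311, 0.3311.
spectral radius ρ = 0.5404; 0.5404 < 1, so it converges for any x₀.

yes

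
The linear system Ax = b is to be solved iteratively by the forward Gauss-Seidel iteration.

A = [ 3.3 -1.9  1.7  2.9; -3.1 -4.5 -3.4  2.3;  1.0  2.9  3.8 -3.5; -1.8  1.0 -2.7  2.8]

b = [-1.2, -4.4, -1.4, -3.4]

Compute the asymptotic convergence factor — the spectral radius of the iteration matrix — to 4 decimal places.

1.4238

Write A = D+L+U with D = diag(3.3, -4.5, 3.8, 2.8).
T_GS = -(D+L)⁻¹U: row 0 first, T[0,2] = -(1.7)/(3.3) = -0.5152; later rows by forward substitution.
  T[0,:] = [+0.0000, +0.5758, -0.5152, -0.8788]
  T[1,:] = [+0.0000, -0.3966, -0.4007, +1.1165]
  T[2,:] = [+0.0000, +0.1512, +0.4413, +0.3002]
  T[3,:] = [+0.0000, +0.6576, +0.2375, -0.6742]
moduli |λ_i(T)| = 1.4238, 0.4253, 0.4253, 0.0000.
ρ(T) = max|λ| = 1.4238; 1.4238 > 1: divergent.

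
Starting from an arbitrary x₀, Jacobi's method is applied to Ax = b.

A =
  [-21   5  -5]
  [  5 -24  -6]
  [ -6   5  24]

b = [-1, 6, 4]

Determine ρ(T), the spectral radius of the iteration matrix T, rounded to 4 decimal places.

0.2462

Diagonal D = diag(-21, -24, 24); L, U strict lower/upper.
Jacobi T = -D⁻¹(L+U): T[2,1] = -(5)/(24) = -0.2083; T[2,2] = 0.
  T[0,:] = [+0.0000  +0.2381  -0.2381]
  T[1,:] = [+0.2083  +0.0000  -0.2500]
  T[2,:] = [+0.2500  -0.2083  +0.0000]
|roots of det(T-λI)|: 0.2462, 0.1359, 0.1359.
ρ(T) = max|λ| = 0.2462; 0.2462 < 1, so it converges for any x₀.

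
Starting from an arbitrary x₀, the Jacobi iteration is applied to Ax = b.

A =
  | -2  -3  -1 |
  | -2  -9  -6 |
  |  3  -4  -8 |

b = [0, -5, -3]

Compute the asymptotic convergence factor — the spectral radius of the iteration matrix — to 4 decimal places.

0.9110

A = D + L + U where D = diag(-2, -9, -8).
T_J = -D⁻¹(L+U): T[1,2] = -(-6)/(-9) = -0.6667; T[1,1] = 0.
  T[0,:] = [+0.0000 -1.5000 -0.5000]
  T[1,:] = [-0.2222 +0.0000 -0.6667]
  T[2,:] = [+0.3750 -0.5000 +0.0000]
|eigenvalues of T|: 0.9110, 0.5922, 0.5922.
ρ = 0.9110; 0.9110 < 1: convergent.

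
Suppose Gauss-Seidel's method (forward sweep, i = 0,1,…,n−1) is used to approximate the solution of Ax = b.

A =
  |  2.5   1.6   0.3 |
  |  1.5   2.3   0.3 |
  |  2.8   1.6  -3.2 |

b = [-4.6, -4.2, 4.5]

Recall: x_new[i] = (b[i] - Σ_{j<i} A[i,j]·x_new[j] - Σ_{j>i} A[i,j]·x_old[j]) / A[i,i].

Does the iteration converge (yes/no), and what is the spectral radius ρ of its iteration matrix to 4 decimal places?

yes, ρ = 0.4490

A = D + L + U where D = diag(2.5, 2.3, -3.2).
T_GS = -(D+L)⁻¹U: row 0 first, T[0,1] = -(1.6)/(2.5) = -0.6400; later rows by forward substitution.
  T[0,:] = [+0.0000 -0.6400 -0.1200]
  T[1,:] = [+0.0000 +0.4174 -0.0522]
  T[2,:] = [+0.0000 -0.3513 -0.1311]
|eigenvalues of T|: 0.4490, 0.1627, 0.0000.
ρ = 0.4490; 0.4490 < 1, so it converges for any x₀.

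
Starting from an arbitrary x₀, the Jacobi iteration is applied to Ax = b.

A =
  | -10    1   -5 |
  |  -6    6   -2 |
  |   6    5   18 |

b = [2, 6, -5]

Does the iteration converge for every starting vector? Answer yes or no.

yes

Diagonal D = diag(-10, 6, 18); L, U strict lower/upper.
Jacobi T = -D⁻¹(L+U): T[0,1] = -(1)/(-10) = +0.1000; T[0,0] = 0.
  T[0,:] = [+0.0000 +0.1000 -0.5000]
  T[1,:] = [+1.0000 +0.0000 +0.3333]
  T[2,:] = [-0.3333 -0.2778 +0.0000]
|roots of det(T-λI)|: 0.6173, 0.4550, 0.4550.
ρ(T) = max|λ| = 0.6173; 0.6173 < 1, so it converges for any x₀.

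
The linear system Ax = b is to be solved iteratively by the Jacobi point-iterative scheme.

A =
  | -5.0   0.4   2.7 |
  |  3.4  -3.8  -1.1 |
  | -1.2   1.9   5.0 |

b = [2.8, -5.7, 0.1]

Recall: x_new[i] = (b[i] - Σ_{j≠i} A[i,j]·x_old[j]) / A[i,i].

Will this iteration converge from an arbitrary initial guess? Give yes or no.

Let D = diag(-5, -3.8, 5); L, U the strict triangles.
T_J = -D⁻¹(L+U): T[2,1] = -(1.9)/(5) = -0.3800; T[2,2] = 0.
  T[0,:] = [+0.0000, +0.0800, +0.5400]
  T[1,:] = [+0.8947, +0.0000, -0.2895]
  T[2,:] = [+0.2400, -0.3800, +0.0000]
eigenvalue magnitudes: 0.7505, 0.5020, 0.5020.
ρ(T) = max|λ| = 0.7505; 0.7505 < 1: convergent.

yes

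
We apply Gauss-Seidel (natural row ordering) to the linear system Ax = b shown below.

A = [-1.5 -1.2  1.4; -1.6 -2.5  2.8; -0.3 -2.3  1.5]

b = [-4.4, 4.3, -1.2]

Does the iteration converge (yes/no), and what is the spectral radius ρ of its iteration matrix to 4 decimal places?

Split A = D + L + U, D = diag(-1.5, -2.5, 1.5).
GS T = -(D+L)⁻¹U: row 0 first, T[0,2] = -(1.4)/(-1.5) = +0.9333; later rows by forward substitution.
  T[0,:] = [+0.0000 -0.8000 +0.9333]
  T[1,:] = [+0.0000 +0.5120 +0.5227]
  T[2,:] = [+0.0000 +0.6251 +0.9881]
eigenvalue magnitudes: 1.3692, 0.1309, 0.0000.
spectral radius ρ = 1.3692; 1.3692 > 1: divergent.

no, ρ = 1.3692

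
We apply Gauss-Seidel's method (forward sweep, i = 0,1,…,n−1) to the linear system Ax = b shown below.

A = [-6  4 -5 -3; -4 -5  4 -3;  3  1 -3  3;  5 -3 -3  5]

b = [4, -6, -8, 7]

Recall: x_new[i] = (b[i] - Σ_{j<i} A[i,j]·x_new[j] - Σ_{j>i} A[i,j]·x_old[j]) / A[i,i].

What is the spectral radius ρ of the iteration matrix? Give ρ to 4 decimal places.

1.6127

Diagonal D = diag(-6, -5, -3, 5); L, U strict lower/upper.
Gauss-Seidel: T = -(D+L)⁻¹U, row 0 first, T[0,3] = -(-3)/(-6) = -0.5000; later rows by forward substitution.
  T[0,:] = [+0.0000  +0.6667  -0.8333  -0.5000]
  T[1,:] = [+0.0000  -0.5333  +1.4667  -0.2000]
  T[2,:] = [+0.0000  +0.4889  -0.3444  +0.4333]
  T[3,:] = [+0.0000  -0.6933  +1.5067  +0.6400]
eigenvalue magnitudes: 1.6127, 1.0642, 0.3108, 0.0000.
ρ = 1.6127; 1.6127 > 1 ⇒ diverges.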